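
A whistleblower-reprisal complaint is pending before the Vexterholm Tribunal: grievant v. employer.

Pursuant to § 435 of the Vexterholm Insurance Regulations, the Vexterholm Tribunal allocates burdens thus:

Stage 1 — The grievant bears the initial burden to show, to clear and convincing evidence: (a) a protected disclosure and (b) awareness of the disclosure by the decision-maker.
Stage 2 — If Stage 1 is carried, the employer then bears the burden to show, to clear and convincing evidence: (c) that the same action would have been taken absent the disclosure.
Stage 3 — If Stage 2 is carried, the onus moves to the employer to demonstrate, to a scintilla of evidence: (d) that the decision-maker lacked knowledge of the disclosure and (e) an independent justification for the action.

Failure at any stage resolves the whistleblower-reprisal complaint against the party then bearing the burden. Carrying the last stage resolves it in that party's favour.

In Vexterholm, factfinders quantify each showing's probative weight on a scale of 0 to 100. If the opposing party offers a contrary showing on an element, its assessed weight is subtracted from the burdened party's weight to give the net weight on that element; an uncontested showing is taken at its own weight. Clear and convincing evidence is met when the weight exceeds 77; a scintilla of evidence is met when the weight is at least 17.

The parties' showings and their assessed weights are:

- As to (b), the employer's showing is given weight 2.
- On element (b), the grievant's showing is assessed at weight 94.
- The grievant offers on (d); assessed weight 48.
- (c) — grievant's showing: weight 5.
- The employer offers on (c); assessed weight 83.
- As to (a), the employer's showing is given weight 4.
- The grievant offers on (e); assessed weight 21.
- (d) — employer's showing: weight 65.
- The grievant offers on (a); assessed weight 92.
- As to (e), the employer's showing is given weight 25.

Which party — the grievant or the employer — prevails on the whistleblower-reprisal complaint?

grievant

Stage 1 — burden on grievant; standard: clear and convincing evidence (weight exceeds 77).
    (a): 92 − 4 = 88 > 77 [met]
    (b): 94 − 2 = 92 > 77 [met]
  Stage 1 is satisfied; the onus moves to the employer.
Stage 2 — burden on employer; standard: clear and convincing evidence (weight exceeds 77).
    (c): 83 − 5 = 78 > 77 [met]
  All elements met. The employer retains the burden for Stage 3.
Stage 3 — burden on employer; standard: a scintilla of evidence (weight is at least 17).
    (d): 65 − 48 = 17 ≥ 17 [met]
    (e): 25 − 21 = 4 < 17 [not met]
  Not every element is met, so the employer fails to carry Stage 3.
The analysis ends at Stage 3; the grievant prevails.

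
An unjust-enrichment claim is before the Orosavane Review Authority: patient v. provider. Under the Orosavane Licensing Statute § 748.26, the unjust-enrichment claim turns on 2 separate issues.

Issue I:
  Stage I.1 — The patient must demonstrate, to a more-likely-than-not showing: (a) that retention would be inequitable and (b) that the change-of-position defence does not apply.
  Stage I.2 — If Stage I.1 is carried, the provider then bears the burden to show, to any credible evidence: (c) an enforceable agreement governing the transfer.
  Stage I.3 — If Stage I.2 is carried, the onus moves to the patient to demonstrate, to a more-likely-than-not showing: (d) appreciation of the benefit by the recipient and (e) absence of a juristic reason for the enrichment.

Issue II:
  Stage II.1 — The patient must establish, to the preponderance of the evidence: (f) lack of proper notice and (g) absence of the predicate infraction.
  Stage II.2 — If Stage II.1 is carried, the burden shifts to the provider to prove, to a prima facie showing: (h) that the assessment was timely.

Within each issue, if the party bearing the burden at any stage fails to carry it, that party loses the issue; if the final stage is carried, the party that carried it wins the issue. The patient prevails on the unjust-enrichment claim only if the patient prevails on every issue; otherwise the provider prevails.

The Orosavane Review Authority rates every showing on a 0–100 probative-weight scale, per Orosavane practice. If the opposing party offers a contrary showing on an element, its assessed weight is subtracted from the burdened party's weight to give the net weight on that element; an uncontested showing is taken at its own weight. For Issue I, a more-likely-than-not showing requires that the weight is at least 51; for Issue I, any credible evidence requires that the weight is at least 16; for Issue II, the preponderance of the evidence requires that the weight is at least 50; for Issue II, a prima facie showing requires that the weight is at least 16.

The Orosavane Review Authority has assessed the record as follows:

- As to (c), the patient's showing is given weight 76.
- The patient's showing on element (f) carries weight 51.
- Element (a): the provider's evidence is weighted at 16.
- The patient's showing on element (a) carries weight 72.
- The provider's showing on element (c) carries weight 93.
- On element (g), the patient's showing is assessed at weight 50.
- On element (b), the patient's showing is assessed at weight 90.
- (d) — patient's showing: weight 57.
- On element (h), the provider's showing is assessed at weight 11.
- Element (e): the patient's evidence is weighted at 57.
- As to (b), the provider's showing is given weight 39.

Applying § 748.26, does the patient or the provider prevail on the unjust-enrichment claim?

— Issue I —
Stage I.1 (patient, a more-likely-than-not showing, weight is at least 51): (a) net 72−16=56 ≥ 51 — meets; (b) net 90−39=51 ≥ 51 — meets.
  All elements met. The burden passes to the provider.
Stage I.2 (provider, any credible evidence, weight is at least 16): (c) net 93−76=17 ≥ 16 — meets.
  All elements met. The burden passes to the patient.
Stage I.3 (patient, a more-likely-than-not showing, weight is at least 51): (d) 57 ≥ 51 — meets; (e) 57 ≥ 51 — meets.
  The patient carries the last stage.
All stages carried — the patient prevails on this issue.
— Issue II —
Stage II.1 (patient, the preponderance of the evidence, weight is at least 50): (f) 51 ≥ 50 — meets; (g) 50 ≥ 50 — meets.
  Stage II.1 is satisfied; the onus moves to the provider.
Stage II.2 (provider, a prima facie showing, weight is at least 16): (h) 11 < 16 — fails.
  The provider does not carry Stage II.2.
The patient prevails on this issue.
Per-issue: Issue I → patient; Issue II → patient. The patient must prevail on every issue; overall, the patient prevails.

patient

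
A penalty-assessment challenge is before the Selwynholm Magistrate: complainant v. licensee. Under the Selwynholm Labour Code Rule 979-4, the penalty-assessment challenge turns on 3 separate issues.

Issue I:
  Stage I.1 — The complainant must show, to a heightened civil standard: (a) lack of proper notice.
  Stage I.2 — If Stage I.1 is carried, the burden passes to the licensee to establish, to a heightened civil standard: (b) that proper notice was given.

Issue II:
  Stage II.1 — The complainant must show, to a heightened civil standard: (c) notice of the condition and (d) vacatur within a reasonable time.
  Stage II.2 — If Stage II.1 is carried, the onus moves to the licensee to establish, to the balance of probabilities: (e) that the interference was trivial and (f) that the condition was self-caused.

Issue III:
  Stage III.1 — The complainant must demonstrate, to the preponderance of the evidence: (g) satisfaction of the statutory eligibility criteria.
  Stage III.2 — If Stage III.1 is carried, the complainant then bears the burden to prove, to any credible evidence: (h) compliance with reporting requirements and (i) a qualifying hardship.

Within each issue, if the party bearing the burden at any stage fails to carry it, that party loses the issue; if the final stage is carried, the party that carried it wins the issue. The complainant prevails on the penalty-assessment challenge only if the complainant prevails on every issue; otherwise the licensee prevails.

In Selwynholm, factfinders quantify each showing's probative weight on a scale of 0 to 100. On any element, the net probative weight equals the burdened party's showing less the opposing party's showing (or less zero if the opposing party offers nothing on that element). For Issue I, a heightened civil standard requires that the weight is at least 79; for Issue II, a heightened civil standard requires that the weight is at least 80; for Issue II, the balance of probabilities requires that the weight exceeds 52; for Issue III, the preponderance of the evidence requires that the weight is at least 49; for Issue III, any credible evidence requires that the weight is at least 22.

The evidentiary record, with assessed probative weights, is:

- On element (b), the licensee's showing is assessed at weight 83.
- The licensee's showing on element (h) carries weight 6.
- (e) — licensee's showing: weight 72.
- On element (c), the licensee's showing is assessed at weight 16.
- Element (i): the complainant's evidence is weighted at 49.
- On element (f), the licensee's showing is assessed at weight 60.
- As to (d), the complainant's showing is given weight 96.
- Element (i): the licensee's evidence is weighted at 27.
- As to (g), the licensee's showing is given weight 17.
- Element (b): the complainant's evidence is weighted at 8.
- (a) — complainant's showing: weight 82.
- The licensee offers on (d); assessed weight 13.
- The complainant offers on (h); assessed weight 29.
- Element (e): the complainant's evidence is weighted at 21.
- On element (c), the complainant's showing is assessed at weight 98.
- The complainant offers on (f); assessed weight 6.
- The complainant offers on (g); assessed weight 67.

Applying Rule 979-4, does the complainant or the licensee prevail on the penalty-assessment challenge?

— Issue I —
At Stage I.1 the complainant must meet a heightened civil standard (weight is at least 79): on (a) the weight is 82, which does reach 79, so (a) meets the standard.
  Stage I.1 carried; the burden shifts to the licensee.
At Stage I.2 the licensee must meet a heightened civil standard (weight is at least 79): on (b) the weight is 83 less the opposing 8 gives net 75, which does not reach 79, so (b) does not meet the standard.
  Not every element is met, so the licensee fails to carry Stage I.2.
The analysis ends at Stage I.2; the complainant prevails on this issue.
— Issue II —
At Stage II.1 the complainant must meet a heightened civil standard (weight is at least 80): on (c) the weight is 98 less the opposing 16 gives net 82, ≥ 80, so (c) meets the standard; on (d) the weight is 96 less the opposing 13 gives net 83, ≥ 80, so (d) meets the standard.
  Stage II.1 is satisfied; the onus moves to the licensee.
At Stage II.2 the licensee must meet the balance of probabilities (weight exceeds 52): on (e) the weight is 72 less the opposing 21 gives net 51, which does not exceed 52, so (e) does not meet the standard; on (f) the weight is 60 less the opposing 6 gives net 54, which does exceed 52, so (f) meets the standard.
  Stage II.2 not carried; the licensee fails its burden.
The analysis ends at Stage II.2; the complainant prevails on this issue.
— Issue III —
At Stage III.1 the complainant must meet the preponderance of the evidence (weight is at least 49): on (g) the weight is 67 less the opposing 17 gives net 50, ≥ 49, so (g) meets the standard.
  All elements met. The complainant retains the burden for Stage III.2.
At Stage III.2 the complainant must meet any credible evidence (weight is at least 22): on (h) the weight is 29 less the opposing 6 gives net 23, ≥ 22, so (h) meets the standard; on (i) the weight is 49 less the opposing 27 gives net 22, ≥ 22, so (i) meets the standard.
  The complainant carries the last stage.
All stages carried — the complainant prevails on this issue.
Per-issue: Issue I → complainant; Issue II → complainant; Issue III → complainant. The complainant must prevail on every issue; overall, the complainant prevails.

complainant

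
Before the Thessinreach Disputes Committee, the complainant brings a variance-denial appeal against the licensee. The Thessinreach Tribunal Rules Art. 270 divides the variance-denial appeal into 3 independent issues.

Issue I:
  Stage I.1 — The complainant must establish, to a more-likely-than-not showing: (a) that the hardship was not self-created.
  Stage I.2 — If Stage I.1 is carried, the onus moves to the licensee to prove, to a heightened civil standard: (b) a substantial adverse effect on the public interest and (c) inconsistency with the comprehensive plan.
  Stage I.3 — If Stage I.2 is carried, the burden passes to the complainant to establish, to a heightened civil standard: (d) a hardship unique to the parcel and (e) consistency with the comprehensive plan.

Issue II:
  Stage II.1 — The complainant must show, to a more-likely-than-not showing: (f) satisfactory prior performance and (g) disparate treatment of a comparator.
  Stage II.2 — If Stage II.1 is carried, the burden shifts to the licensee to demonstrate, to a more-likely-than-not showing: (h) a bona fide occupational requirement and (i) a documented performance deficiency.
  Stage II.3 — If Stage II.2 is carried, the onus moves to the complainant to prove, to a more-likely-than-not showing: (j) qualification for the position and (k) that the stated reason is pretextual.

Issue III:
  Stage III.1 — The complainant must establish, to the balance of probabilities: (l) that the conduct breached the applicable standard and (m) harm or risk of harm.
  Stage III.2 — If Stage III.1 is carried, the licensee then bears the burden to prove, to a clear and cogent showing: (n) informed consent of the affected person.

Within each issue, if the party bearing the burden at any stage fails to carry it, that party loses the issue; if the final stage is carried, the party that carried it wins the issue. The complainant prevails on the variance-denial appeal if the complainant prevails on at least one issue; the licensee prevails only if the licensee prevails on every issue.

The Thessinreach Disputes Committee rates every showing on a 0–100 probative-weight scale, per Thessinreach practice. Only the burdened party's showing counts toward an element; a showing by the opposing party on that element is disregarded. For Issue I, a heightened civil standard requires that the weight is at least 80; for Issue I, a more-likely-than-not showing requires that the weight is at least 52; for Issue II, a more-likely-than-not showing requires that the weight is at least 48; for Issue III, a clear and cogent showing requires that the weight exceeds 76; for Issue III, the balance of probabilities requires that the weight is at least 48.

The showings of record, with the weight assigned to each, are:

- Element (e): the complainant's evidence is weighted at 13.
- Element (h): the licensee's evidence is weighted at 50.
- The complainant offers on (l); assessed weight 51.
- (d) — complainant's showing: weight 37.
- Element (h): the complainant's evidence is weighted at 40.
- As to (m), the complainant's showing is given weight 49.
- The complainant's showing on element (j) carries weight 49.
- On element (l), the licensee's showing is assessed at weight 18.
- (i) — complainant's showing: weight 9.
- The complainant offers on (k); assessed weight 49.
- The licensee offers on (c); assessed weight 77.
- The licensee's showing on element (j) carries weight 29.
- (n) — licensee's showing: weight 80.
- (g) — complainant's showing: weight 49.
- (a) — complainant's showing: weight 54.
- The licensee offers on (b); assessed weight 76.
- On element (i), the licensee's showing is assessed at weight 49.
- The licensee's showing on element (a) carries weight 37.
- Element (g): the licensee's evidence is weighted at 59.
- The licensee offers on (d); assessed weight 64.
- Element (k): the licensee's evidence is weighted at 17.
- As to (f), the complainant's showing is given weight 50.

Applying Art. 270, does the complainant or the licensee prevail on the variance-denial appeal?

— Issue I —
At Stage I.1 the complainant must meet a more-likely-than-not showing (weight is at least 52): on (a) the weight is 54 (the licensee's 37 is given no effect), which does reach 52, so (a) meets the standard.
  All elements met. The burden passes to the licensee.
At Stage I.2 the licensee must meet a heightened civil standard (weight is at least 80): on (b) the weight is 76, which does not reach 80, so (b) does not meet the standard; on (c) the weight is 77, < 80, so (c) does not meet the standard.
  Stage I.2 not carried; the licensee fails its burden.
So the complainant prevails on this issue.
— Issue II —
Stage II.1 — burden on complainant; standard: a more-likely-than-not showing (weight is at least 48).
    (f): 50 ≥ 48 [met]
    (g): 49 (licensee's 59 disregarded) ≥ 48 [met]
  All elements met. The burden passes to the licensee.
Stage II.2 — burden on licensee; standard: a more-likely-than-not showing (weight is at least 48).
    (h): 50 (complainant's 40 disregarded) ≥ 48 [met]
    (i): 49 (complainant's 9 disregarded) ≥ 48 [met]
  Stage II.2 is satisfied; the onus moves to the complainant.
Stage II.3 — burden on complainant; standard: a more-likely-than-not showing (weight is at least 48).
    (j): 49 (licensee's 29 disregarded) ≥ 48 [met]
    (k): 49 (licensee's 17 disregarded) ≥ 48 [met]
  Stage II.3 carried; the final stage is satisfied.
With every stage satisfied, the complainant prevails on this issue.
— Issue III —
At Stage III.1 the complainant must meet the balance of probabilities (weight is at least 48): on (l) the weight is 51 (the licensee's 18 is given no effect), which does reach 48, so (l) meets the standard; on (m) the weight is 49, which does reach 48, so (m) meets the standard.
  Stage III.1 carried; the burden shifts to the licensee.
At Stage III.2 the licensee must meet a clear and cogent showing (weight exceeds 76): on (n) the weight is 80, which does exceed 76, so (n) meets the standard.
  The licensee carries the last stage.
All stages carried — the licensee prevails on this issue.
Per-issue: Issue I → complainant; Issue II → complainant; Issue III → licensee. The complainant must prevail on at least one issue; overall, the complainant prevails.

complainant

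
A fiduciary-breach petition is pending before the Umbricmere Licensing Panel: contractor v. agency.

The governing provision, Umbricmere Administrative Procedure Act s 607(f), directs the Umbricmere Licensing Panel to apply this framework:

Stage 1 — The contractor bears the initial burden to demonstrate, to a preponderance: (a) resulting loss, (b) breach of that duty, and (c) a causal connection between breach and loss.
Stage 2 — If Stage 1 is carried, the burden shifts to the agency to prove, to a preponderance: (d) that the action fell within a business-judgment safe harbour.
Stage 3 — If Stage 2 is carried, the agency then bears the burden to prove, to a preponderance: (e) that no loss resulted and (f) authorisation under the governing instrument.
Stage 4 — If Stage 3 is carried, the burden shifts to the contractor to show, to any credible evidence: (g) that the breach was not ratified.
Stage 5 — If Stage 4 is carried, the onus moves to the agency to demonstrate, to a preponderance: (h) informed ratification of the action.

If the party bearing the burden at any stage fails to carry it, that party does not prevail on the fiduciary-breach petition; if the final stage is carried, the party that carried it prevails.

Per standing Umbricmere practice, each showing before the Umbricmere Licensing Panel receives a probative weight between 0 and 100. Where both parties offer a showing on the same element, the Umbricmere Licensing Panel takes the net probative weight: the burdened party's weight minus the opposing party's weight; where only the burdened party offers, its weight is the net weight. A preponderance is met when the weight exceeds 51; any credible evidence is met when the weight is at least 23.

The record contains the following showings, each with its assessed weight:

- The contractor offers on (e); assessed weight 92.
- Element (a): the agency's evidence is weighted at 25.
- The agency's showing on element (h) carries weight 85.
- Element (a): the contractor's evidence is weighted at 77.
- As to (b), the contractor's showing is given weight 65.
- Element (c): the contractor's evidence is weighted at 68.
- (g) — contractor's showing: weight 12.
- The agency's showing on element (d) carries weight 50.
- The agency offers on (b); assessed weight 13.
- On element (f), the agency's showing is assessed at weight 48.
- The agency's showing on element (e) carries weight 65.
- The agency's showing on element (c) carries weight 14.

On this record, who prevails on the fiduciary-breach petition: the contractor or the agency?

contractor

Stage 1 — burden on contractor; standard: a preponderance (weight exceeds 51).
    (a): 77 − 25 = 52 > 51 [met]
    (b): 65 − 13 = 52 > 51 [met]
    (c): 68 − 14 = 54 > 51 [met]
  Stage 1 is satisfied; the onus moves to the agency.
Stage 2 — burden on agency; standard: a preponderance (weight exceeds 51).
    (d): 50 ≤ 51 [not met]
  Not every element is met, so the agency fails to carry Stage 2.
The contractor prevails.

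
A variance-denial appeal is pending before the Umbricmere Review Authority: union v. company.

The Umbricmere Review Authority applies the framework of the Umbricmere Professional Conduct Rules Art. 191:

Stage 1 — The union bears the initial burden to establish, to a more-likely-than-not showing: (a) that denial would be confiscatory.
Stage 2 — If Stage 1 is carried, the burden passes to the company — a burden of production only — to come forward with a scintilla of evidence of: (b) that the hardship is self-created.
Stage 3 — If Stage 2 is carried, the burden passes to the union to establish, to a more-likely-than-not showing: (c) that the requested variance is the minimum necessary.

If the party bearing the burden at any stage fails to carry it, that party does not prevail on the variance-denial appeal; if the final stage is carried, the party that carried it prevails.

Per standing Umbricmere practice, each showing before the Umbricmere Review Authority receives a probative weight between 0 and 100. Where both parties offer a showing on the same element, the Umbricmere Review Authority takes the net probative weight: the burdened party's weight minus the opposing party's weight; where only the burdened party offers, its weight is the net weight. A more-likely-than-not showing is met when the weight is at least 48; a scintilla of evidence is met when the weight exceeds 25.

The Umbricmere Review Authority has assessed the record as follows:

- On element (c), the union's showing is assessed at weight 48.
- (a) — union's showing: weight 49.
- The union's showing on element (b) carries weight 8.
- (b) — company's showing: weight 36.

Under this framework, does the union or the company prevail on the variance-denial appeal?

Stage 1 — burden on union; standard: a more-likely-than-not showing (weight is at least 48).
    (a): 49 ≥ 48 [met]
  Stage 1 is satisfied; the onus moves to the company.
Stage 2 — burden on company; standard: a scintilla of evidence (weight exceeds 25).
    (b): 36 − 8 = 28 > 25 [met]
  All elements met. The burden passes to the union.
Stage 3 — burden on union; standard: a more-likely-than-not showing (weight is at least 48).
    (c): 48 ≥ 48 [met]
  Stage 3 carried; the final stage is satisfied.
With every stage satisfied, the union prevails.

union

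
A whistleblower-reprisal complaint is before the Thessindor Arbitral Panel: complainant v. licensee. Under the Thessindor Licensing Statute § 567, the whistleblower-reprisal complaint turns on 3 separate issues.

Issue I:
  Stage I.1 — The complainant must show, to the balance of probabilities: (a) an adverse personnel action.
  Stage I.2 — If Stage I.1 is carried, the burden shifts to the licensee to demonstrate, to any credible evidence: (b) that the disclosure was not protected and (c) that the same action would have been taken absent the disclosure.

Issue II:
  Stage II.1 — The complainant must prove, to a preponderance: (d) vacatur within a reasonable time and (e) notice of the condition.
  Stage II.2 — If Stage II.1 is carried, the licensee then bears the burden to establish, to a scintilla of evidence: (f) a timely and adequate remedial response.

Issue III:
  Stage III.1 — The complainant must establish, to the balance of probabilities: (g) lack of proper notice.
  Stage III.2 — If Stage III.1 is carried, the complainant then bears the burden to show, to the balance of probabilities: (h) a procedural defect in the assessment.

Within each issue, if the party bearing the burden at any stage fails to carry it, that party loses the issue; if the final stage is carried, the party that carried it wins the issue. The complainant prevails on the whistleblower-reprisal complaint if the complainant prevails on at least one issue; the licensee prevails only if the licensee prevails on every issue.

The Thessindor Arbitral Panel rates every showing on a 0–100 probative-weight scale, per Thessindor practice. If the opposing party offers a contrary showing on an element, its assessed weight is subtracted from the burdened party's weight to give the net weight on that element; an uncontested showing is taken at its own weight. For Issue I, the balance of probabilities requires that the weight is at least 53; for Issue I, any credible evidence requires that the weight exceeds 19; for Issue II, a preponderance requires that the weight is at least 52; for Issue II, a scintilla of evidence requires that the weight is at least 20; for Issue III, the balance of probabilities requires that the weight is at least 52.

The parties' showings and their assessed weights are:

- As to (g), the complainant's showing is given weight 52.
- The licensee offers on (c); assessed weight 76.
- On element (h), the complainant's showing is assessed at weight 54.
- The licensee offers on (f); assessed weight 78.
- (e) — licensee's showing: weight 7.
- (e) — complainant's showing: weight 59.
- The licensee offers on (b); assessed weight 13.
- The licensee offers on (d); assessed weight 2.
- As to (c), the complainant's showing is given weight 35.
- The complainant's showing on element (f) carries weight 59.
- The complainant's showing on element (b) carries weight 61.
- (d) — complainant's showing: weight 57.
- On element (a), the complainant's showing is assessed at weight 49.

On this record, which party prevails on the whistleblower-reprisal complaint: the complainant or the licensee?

complainant

— Issue I —
Stage I.1 — burden on complainant; standard: the balance of probabilities (weight is at least 53).
    (a): 49 < 53 [not met]
  The complainant does not carry Stage I.1.
The licensee prevails on this issue.
— Issue II —
Stage II.1 (complainant, a preponderance, weight is at least 52): (d) net 57−2=55 ≥ 52 — meets; (e) net 59−7=52 ≥ 52 — meets.
  Stage II.1 carried; the burden shifts to the licensee.
Stage II.2 (licensee, a scintilla of evidence, weight is at least 20): (f) net 78−59=19 < 20 — fails.
  Stage II.2 not carried; the licensee fails its burden.
So the complainant prevails on this issue.
— Issue III —
At Stage III.1 the complainant must meet the balance of probabilities (weight is at least 52): on (g) the weight is 52, ≥ 52, so (g) meets the standard.
  Stage III.1 is satisfied; the complainant continues to bear the burden.
At Stage III.2 the complainant must meet the balance of probabilities (weight is at least 52): on (h) the weight is 54, which does reach 52, so (h) meets the standard.
  The complainant carries the last stage.
Every stage carried; the complainant prevails on this issue.
Per-issue: Issue I → licensee; Issue II → complainant; Issue III → complainant. The complainant must prevail on at least one issue; overall, the complainant prevails.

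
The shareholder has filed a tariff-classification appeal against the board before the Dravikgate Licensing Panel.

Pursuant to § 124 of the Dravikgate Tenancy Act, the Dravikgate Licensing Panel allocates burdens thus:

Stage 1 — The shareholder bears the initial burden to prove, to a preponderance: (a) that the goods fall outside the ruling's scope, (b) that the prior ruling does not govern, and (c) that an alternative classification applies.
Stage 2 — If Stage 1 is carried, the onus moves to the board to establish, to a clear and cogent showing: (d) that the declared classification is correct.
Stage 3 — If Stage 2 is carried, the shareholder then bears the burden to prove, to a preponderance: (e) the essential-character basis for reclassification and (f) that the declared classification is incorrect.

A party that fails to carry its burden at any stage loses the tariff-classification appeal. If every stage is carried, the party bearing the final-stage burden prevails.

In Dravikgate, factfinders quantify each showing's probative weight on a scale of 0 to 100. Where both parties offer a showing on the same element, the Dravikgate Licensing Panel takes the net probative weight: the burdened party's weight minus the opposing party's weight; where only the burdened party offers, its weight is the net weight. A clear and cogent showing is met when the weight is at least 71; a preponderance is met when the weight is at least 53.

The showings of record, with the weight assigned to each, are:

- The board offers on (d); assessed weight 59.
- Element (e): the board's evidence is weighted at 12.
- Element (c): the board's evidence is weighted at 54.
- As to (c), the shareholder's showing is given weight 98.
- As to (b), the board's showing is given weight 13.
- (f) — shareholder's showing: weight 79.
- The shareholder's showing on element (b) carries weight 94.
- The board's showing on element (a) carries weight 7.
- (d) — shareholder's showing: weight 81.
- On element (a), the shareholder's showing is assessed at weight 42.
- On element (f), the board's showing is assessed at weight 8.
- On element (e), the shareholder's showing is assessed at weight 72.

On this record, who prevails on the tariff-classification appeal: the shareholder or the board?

Stage 1 (shareholder, a preponderance, weight is at least 53): (a) net 42−7=35 < 53 — fails; (b) net 94−13=81 ≥ 53 — meets; (c) net 98−54=44 < 53 — fails.
  The shareholder does not carry Stage 1.
The analysis ends at Stage 1; the board prevails.

board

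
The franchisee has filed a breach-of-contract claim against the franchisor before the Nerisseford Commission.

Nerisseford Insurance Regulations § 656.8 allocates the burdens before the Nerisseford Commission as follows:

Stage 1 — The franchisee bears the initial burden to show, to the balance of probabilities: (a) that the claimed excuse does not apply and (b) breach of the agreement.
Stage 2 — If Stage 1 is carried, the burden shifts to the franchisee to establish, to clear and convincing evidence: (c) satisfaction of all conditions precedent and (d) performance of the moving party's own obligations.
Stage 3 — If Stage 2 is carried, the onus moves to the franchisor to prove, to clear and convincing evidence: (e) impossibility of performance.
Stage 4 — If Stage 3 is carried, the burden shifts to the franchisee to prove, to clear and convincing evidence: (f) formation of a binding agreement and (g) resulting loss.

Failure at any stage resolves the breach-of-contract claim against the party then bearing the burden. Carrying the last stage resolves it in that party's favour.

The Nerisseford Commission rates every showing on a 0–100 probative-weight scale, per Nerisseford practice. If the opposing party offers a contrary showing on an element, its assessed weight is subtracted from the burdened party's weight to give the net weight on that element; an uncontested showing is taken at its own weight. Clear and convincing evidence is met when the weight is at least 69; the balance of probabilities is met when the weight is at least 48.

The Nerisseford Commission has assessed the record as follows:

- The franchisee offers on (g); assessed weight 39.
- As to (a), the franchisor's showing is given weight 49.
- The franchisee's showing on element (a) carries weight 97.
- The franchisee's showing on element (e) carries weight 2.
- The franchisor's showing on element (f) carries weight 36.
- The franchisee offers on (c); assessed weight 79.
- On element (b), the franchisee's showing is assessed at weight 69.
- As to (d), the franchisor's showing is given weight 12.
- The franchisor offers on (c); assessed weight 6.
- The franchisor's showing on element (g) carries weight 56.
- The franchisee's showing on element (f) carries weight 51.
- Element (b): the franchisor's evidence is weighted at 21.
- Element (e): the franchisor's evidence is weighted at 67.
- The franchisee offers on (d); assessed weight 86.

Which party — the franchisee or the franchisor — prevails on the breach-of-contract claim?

franchisee

Stage 1 — burden on franchisee; standard: the balance of probabilities (weight is at least 48).
    (a): 97 − 49 = 48 ≥ 48 [met]
    (b): 69 − 21 = 48 ≥ 48 [met]
  All elements met. The franchisee retains the burden for Stage 2.
Stage 2 — burden on franchisee; standard: clear and convincing evidence (weight is at least 69).
    (c): 79 − 6 = 73 ≥ 69 [met]
    (d): 86 − 12 = 74 ≥ 69 [met]
  Stage 2 carried; the burden shifts to the franchisor.
Stage 3 — burden on franchisor; standard: clear and convincing evidence (weight is at least 69).
    (e): 67 − 2 = 65 < 69 [not met]
  Stage 3 not carried; the franchisor fails its burden.
The analysis ends at Stage 3; the franchisee prevails.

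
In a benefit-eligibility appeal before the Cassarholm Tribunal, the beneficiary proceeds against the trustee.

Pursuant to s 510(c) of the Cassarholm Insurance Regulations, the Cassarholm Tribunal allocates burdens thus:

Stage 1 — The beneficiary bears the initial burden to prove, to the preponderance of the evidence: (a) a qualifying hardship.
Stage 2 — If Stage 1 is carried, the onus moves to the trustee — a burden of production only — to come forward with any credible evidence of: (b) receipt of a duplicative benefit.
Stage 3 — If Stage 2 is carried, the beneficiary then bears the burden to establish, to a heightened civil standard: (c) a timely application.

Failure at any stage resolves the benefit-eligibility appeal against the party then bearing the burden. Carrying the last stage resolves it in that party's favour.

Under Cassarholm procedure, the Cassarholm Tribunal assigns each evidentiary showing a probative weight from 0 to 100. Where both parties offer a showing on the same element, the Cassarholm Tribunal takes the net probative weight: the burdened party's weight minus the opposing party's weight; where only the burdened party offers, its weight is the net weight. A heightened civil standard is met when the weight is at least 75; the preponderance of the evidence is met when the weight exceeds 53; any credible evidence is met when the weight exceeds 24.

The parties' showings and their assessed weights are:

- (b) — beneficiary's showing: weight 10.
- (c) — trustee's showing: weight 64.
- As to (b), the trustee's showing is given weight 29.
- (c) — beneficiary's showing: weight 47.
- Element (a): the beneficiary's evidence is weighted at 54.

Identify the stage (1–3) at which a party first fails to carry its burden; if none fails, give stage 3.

stage 2

Stage 1 — burden on beneficiary; standard: the preponderance of the evidence (weight exceeds 53).
    (a): 54 > 53 [met]
  Stage 1 carried; the burden shifts to the trustee.
Stage 2 — burden on trustee; standard: any credible evidence (weight exceeds 24).
    (b): 29 − 10 = 19 ≤ 24 [not met]
  Not every element is met, so the trustee fails to carry Stage 2.
So the beneficiary prevails.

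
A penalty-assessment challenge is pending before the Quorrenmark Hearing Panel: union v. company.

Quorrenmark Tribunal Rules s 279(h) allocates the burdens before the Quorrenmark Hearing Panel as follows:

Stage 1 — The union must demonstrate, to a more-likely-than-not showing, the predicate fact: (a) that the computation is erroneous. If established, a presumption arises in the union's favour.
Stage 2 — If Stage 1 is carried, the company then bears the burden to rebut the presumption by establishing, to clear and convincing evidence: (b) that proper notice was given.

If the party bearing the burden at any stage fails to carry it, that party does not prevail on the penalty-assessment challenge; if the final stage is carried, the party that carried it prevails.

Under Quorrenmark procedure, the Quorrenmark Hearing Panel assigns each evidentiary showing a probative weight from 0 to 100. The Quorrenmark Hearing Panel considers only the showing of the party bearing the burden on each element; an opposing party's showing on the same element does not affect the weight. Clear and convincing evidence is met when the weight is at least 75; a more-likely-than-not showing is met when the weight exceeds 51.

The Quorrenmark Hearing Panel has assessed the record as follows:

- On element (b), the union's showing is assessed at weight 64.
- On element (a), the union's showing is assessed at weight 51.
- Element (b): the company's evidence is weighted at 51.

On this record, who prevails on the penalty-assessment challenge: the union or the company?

company

Stage 1 (union, a more-likely-than-not showing, weight exceeds 51): (a) 51 ≤ 51 — fails.
  Not every element is met, so the union fails to carry Stage 1.
The company prevails.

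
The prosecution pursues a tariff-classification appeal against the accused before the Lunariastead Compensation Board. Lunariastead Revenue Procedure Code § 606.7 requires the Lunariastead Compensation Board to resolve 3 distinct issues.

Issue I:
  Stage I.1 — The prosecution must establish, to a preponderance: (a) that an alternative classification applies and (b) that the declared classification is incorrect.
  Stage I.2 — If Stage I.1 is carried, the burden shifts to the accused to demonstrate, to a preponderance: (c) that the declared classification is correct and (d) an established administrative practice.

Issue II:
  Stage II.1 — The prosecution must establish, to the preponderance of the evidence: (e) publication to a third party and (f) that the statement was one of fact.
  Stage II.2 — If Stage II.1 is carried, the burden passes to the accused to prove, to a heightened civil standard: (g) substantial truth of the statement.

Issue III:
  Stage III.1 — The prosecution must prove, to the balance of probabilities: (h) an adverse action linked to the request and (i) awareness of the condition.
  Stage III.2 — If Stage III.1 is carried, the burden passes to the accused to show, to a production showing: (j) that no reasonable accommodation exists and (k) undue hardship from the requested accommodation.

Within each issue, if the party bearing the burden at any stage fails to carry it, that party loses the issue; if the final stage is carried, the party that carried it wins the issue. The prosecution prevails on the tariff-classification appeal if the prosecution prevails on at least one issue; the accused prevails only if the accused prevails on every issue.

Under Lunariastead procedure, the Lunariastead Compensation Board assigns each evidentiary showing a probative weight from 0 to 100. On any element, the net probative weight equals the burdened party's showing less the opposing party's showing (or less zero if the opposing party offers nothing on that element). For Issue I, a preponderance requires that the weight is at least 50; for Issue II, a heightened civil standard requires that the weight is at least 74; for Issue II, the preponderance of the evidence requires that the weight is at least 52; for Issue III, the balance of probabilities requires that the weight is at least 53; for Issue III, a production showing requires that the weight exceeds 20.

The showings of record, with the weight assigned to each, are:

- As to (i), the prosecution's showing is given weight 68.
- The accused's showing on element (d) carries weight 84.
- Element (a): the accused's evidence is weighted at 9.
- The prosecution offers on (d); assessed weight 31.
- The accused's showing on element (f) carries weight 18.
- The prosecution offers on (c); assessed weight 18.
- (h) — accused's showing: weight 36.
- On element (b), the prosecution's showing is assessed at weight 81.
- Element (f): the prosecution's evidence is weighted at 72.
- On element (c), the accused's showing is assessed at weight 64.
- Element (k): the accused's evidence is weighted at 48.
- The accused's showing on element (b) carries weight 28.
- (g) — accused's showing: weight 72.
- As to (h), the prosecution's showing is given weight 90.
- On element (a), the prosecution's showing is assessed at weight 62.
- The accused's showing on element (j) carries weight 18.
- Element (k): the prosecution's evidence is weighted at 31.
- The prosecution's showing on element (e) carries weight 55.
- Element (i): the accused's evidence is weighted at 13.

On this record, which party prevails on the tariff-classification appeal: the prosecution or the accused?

— Issue I —
Stage I.1 — burden on prosecution; standard: a preponderance (weight is at least 50).
    (a): 62 − 9 = 53 ≥ 50 [met]
    (b): 81 − 28 = 53 ≥ 50 [met]
  Stage I.1 carried; the burden shifts to the accused.
Stage I.2 — burden on accused; standard: a preponderance (weight is at least 50).
    (c): 64 − 18 = 46 < 50 [not met]
    (d): 84 − 31 = 53 ≥ 50 [met]
  Stage I.2 not carried; the accused fails its burden.
So the prosecution prevails on this issue.
— Issue II —
At Stage II.1 the prosecution must meet the preponderance of the evidence (weight is at least 52): on (e) the weight is 55, which does reach 52, so (e) meets the standard; on (f) the weight is 72 less the opposing 18 gives net 54, ≥ 52, so (f) meets the standard.
  The prosecution carries Stage II.1; the accused now bears the burden.
At Stage II.2 the accused must meet a heightened civil standard (weight is at least 74): on (g) the weight is 72, which does not reach 74, so (g) does not meet the standard.
  Not every element is met, so the accused fails to carry Stage II.2.
The prosecution prevails on this issue.
— Issue III —
Stage III.1 (prosecution, the balance of probabilities, weight is at least 53): (h) net 90−36=54 ≥ 53 — meets; (i) net 68−13=55 ≥ 53 — meets.
  Stage III.1 carried; the burden shifts to the accused.
Stage III.2 (accused, a production showing, weight exceeds 20): (j) 18 ≤ 20 — fails; (k) net 48−31=17 ≤ 20 — fails.
  Stage III.2 not carried; the accused fails its burden.
So the prosecution prevails on this issue.
Per-issue: Issue I → prosecution; Issue II → prosecution; Issue III → prosecution. The prosecution must prevail on at least one issue; overall, the prosecution prevails.

prosecution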